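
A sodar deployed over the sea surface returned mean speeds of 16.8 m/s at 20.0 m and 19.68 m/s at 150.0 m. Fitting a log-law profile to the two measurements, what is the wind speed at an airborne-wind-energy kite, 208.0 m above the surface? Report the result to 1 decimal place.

Log law: V ∝ ln(z/z₀). From the pair, with r = V₁/V₂ = 0.85366,
ln z₀ = (ln z₁ − r·ln z₂)/(1 − r) = (2.9957 − 0.85366×5.0106)/0.14634 = -8.7579 → z₀ = 0.0001572 m
V₃ = V₁ · ln(z₃/z₀)/ln(z₁/z₀) = 16.8 × 14.0954/11.7536 = 20.1473 m/s

20.1 m/s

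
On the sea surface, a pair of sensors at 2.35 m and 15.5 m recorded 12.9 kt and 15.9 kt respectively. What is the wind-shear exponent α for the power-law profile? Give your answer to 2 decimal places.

Power law: V₂/V₁ = (z₂/z₁)^α ⇒ α = ln(V₂/V₁) / ln(z₂/z₁)
α = ln(15.9/12.9) / ln(15.5/2.35) = ln(1.2326) / ln(6.5957)
  = 0.20909 / 1.88642 = 0.11084

α ≈ 0.11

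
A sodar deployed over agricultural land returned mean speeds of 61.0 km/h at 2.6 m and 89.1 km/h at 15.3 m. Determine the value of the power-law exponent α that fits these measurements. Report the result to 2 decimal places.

Power law: V₂/V₁ = (z₂/z₁)^α ⇒ α = ln(V₂/V₁) / ln(z₂/z₁)
α = ln(89.1/61.0) / ln(15.3/2.6) = ln(1.4607) / ln(5.8846)
  = 0.37889 / 1.77234 = 0.21378

α ≈ 0.21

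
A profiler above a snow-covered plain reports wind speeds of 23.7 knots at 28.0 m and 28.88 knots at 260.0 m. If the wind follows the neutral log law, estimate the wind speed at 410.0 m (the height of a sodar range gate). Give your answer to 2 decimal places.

Log law: V ∝ ln(z/z₀). From the pair, with r = V₁/V₂ = 0.82064,
ln z₀ = (ln z₁ − r·ln z₂)/(1 − r) = (3.3322 − 0.82064×5.5607)/0.17936 = -6.8637 → z₀ = 0.001045 m
V₃ = V₁ · ln(z₃/z₀)/ln(z₁/z₀) = 23.7 × 12.8799/10.1959 = 29.9387 knots

29.94 knots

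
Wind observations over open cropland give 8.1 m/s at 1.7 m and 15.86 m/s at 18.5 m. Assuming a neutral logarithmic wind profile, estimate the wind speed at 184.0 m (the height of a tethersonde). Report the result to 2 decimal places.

23.33 m/s

Log law: V ∝ ln(z/z₀). From the pair, with r = V₁/V₂ = 0.51072,
ln z₀ = (ln z₁ − r·ln z₂)/(1 − r) = (0.5306 − 0.51072×2.9178)/0.48928 = -1.9611 → z₀ = 0.1407 m
V₃ = V₁ · ln(z₃/z₀)/ln(z₁/z₀) = 8.1 × 7.1760/2.4917 = 23.3275 m/s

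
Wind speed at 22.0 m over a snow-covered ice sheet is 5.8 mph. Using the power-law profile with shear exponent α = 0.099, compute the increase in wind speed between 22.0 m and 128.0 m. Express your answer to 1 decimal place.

1.1 mph

Power law: V₂ = V₁ · (z₂/z₁)^α = 5.8 × (5.8182)^0.099 = 6.9047 mph
ΔV = 6.9047 − 5.8 = 1.1047 mph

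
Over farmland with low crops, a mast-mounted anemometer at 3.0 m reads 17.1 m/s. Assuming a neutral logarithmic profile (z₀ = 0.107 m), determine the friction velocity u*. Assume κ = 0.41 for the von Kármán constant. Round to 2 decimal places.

u* ≈ 2.10 m/s

Log law: V(z) = (u*/κ) · ln(z/z₀) ⇒ u* = κ · V / ln(z/z₀)
u* = 0.41 × 17.1 / ln(3.0/0.107) = 0.41 × 17.1 / 3.3335
   = 7.0110 / 3.3335 = 2.1032 m/s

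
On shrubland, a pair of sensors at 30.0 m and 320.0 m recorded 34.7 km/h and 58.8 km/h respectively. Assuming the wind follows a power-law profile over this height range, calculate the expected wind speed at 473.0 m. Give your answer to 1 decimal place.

First find α: α = ln(V₂/V₁)/ln(z₂/z₁) = ln(58.8/34.7)/ln(320.0/30.0) = 0.52740/2.36712 = 0.2228
Extrapolate from 320.0 m to 473.0 m: V₃ = 58.8 × (473.0/320.0)^0.2228 = 58.8 × 1.0910 = 64.1489 km/h

64.1 km/h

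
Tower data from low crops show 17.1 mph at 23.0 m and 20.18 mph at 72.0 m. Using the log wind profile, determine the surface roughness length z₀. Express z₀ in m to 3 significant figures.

z₀ ≈ 0.0408 m

Log law: V(z) ∝ ln(z/z₀). With r = V₁/V₂ = 17.1/20.18 = 0.84737,
r · ln(z₂/z₀) = ln(z₁/z₀) ⇒ ln z₀ = (ln z₁ − r·ln z₂)/(1 − r)
ln z₀ = (3.13549 − 0.84737×4.27667) / 0.15263 = -3.2002
z₀ = exp(-3.2002) = 0.04075 m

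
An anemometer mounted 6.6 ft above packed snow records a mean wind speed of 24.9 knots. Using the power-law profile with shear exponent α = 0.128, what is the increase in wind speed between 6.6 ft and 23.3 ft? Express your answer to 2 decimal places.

4.36 knots

Power law: V₂ = V₁ · (z₂/z₁)^α = 24.9 × (3.5303)^0.128 = 29.2630 knots
ΔV = 29.2630 − 24.9 = 4.3630 knots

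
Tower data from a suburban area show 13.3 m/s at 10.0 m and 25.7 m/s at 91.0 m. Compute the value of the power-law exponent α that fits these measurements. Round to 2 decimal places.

Power law: V₂/V₁ = (z₂/z₁)^α ⇒ α = ln(V₂/V₁) / ln(z₂/z₁)
α = ln(25.7/13.3) / ln(91.0/10.0) = ln(1.9323) / ln(9.1000)
  = 0.65873 / 2.20827 = 0.29830

α ≈ 0.30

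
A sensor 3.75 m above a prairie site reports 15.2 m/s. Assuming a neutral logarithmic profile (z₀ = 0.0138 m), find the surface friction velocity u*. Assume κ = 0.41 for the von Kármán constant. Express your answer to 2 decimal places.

Log law: V(z) = (u*/κ) · ln(z/z₀) ⇒ u* = κ · V / ln(z/z₀)
u* = 0.41 × 15.2 / ln(3.75/0.0138) = 0.41 × 15.2 / 5.6048
   = 6.2320 / 5.6048 = 1.1119 m/s

u* ≈ 1.11 m/s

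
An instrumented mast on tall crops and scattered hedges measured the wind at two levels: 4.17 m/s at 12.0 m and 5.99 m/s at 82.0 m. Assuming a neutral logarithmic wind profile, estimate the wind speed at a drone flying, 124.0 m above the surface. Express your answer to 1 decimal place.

Log law: V ∝ ln(z/z₀). From the pair, with r = V₁/V₂ = 0.69616,
ln z₀ = (ln z₁ − r·ln z₂)/(1 − r) = (2.4849 − 0.69616×4.4067)/0.30384 = -1.9184 → z₀ = 0.1468 m
V₃ = V₁ · ln(z₃/z₀)/ln(z₁/z₀) = 4.17 × 6.7386/4.4033 = 6.3817 m/s

6.4 m/s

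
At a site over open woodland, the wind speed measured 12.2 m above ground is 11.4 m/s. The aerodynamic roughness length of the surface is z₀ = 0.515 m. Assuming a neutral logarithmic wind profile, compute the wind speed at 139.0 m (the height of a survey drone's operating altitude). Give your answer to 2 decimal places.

20.16 m/s

Log law: V(z) ∝ ln(z/z₀), so V₂/V₁ = ln(z₂/z₀) / ln(z₁/z₀).
ln(139.0/0.515) = 5.5981, ln(12.2/0.515) = 3.1650
V₂ = 11.4 × 5.5981/3.1650 = 11.4 × 1.7687 = 20.1635 m/s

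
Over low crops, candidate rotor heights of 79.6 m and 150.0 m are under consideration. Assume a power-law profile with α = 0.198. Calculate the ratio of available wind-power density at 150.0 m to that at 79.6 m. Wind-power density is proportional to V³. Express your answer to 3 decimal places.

Speed ratio: V_B/V_A = (z_B/z_A)^α = (150.0/79.6)^0.198 = (1.8844)^0.198 = 1.13367
Power-density ratio: P_B/P_A = (V_B/V_A)³ = (1.13367)³ = 1.45699

1.457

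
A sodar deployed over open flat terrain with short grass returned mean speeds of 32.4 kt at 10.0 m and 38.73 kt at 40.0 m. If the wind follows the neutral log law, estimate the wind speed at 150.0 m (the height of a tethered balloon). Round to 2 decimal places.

44.77 kt

Log law: V ∝ ln(z/z₀). From the pair, with r = V₁/V₂ = 0.83656,
ln z₀ = (ln z₁ − r·ln z₂)/(1 − r) = (2.3026 − 0.83656×3.6889)/0.16344 = -4.7931 → z₀ = 0.008286 m
V₃ = V₁ · ln(z₃/z₀)/ln(z₁/z₀) = 32.4 × 9.8038/7.0957 = 44.7653 kt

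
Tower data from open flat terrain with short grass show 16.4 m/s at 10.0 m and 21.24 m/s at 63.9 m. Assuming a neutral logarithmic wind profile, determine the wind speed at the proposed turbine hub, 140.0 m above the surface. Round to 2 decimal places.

23.29 m/s

Log law: V ∝ ln(z/z₀). From the pair, with r = V₁/V₂ = 0.77213,
ln z₀ = (ln z₁ − r·ln z₂)/(1 − r) = (2.3026 − 0.77213×4.1573)/0.22787 = -3.9821 → z₀ = 0.01865 m
V₃ = V₁ · ln(z₃/z₀)/ln(z₁/z₀) = 16.4 × 8.9237/6.2846 = 23.2867 m/s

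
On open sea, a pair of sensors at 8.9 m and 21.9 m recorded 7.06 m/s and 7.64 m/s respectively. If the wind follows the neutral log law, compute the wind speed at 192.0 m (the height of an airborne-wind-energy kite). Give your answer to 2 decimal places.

9.04 m/s

Log law: V ∝ ln(z/z₀). From the pair, with r = V₁/V₂ = 0.92408,
ln z₀ = (ln z₁ − r·ln z₂)/(1 − r) = (2.1861 − 0.92408×3.0865)/0.07592 = -8.7744 → z₀ = 0.0001546 m
V₃ = V₁ · ln(z₃/z₀)/ln(z₁/z₀) = 7.06 × 14.0319/10.9605 = 9.0384 m/s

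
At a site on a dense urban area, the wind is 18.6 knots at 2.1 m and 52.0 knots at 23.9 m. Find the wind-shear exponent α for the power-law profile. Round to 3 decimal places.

Power law: V₂/V₁ = (z₂/z₁)^α ⇒ α = ln(V₂/V₁) / ln(z₂/z₁)
α = ln(52.0/18.6) / ln(23.9/2.1) = ln(2.7957) / ln(11.3810)
  = 1.02808 / 2.43194 = 0.42274

α ≈ 0.423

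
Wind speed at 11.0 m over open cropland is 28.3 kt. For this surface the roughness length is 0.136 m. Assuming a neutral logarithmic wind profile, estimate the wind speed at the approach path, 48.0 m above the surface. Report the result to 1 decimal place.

Log law: V(z) ∝ ln(z/z₀), so V₂/V₁ = ln(z₂/z₀) / ln(z₁/z₀).
ln(48.0/0.136) = 5.8663, ln(11.0/0.136) = 4.3930
V₂ = 28.3 × 5.8663/4.3930 = 28.3 × 1.3354 = 37.7911 kt

37.8 kt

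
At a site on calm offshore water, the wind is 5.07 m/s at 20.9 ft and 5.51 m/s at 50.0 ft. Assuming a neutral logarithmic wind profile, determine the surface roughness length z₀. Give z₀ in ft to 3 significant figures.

z₀ ≈ 0.000902 ft

Log law: V(z) ∝ ln(z/z₀). With r = V₁/V₂ = 5.07/5.51 = 0.92015,
r · ln(z₂/z₀) = ln(z₁/z₀) ⇒ ln z₀ = (ln z₁ − r·ln z₂)/(1 − r)
ln z₀ = (3.03975 − 0.92015×3.91202) / 0.07985 = -7.0112
z₀ = exp(-7.0112) = 0.0009017 ft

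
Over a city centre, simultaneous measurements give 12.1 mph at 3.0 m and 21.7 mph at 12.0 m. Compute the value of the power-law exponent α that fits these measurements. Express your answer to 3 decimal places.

α ≈ 0.421

Power law: V₂/V₁ = (z₂/z₁)^α ⇒ α = ln(V₂/V₁) / ln(z₂/z₁)
α = ln(21.7/12.1) / ln(12.0/3.0) = ln(1.7934) / ln(4.0000)
  = 0.58411 / 1.38629 = 0.42134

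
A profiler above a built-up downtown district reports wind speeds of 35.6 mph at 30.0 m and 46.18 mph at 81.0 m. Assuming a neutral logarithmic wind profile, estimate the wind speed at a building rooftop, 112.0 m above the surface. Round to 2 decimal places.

49.63 mph

Log law: V ∝ ln(z/z₀). From the pair, with r = V₁/V₂ = 0.77090,
ln z₀ = (ln z₁ − r·ln z₂)/(1 − r) = (3.4012 − 0.77090×4.3944)/0.22910 = 0.0591 → z₀ = 1.061 m
V₃ = V₁ · ln(z₃/z₀)/ln(z₁/z₀) = 35.6 × 4.6594/3.3421 = 49.6317 mph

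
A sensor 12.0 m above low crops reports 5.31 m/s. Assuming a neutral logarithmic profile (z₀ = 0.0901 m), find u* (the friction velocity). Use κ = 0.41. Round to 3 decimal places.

Log law: V(z) = (u*/κ) · ln(z/z₀) ⇒ u* = κ · V / ln(z/z₀)
u* = 0.41 × 5.31 / ln(12.0/0.0901) = 0.41 × 5.31 / 4.8917
   = 2.1771 / 4.8917 = 0.4451 m/s

u* ≈ 0.445 m/s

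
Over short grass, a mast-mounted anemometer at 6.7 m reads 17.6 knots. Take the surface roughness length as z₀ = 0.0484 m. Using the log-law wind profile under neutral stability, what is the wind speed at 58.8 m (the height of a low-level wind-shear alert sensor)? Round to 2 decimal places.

25.35 knots

Log law: V(z) ∝ ln(z/z₀), so V₂/V₁ = ln(z₂/z₀) / ln(z₁/z₀).
ln(58.8/0.0484) = 7.1024, ln(6.7/0.0484) = 4.9304
V₂ = 17.6 × 7.1024/4.9304 = 17.6 × 1.4405 = 25.3535 knots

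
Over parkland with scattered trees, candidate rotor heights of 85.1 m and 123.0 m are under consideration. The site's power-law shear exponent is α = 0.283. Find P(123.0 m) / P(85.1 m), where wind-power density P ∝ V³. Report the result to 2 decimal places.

Speed ratio: V_B/V_A = (z_B/z_A)^α = (123.0/85.1)^0.283 = (1.4454)^0.283 = 1.10987
Power-density ratio: P_B/P_A = (V_B/V_A)³ = (1.10987)³ = 1.36716

1.37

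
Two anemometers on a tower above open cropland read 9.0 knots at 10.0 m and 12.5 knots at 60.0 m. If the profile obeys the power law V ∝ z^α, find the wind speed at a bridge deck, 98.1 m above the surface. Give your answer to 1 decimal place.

First find α: α = ln(V₂/V₁)/ln(z₂/z₁) = ln(12.5/9.0)/ln(60.0/10.0) = 0.32850/1.79176 = 0.1833
Extrapolate from 60.0 m to 98.1 m: V₃ = 12.5 × (98.1/60.0)^0.1833 = 12.5 × 1.0943 = 13.6791 knots

13.7 knots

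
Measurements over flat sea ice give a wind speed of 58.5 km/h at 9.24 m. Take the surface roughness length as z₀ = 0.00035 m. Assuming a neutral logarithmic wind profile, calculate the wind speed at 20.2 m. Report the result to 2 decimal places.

Log law: V(z) ∝ ln(z/z₀), so V₂/V₁ = ln(z₂/z₀) / ln(z₁/z₀).
ln(20.2/0.00035) = 10.9633, ln(9.24/0.00035) = 10.1811
V₂ = 58.5 × 10.9633/10.1811 = 58.5 × 1.0768 = 62.9941 km/h

62.99 km/h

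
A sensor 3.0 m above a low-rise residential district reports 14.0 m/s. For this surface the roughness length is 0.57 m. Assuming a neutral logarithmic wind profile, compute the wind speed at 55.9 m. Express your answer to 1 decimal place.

Log law: V(z) ∝ ln(z/z₀), so V₂/V₁ = ln(z₂/z₀) / ln(z₁/z₀).
ln(55.9/0.57) = 4.5857, ln(3.0/0.57) = 1.6607
V₂ = 14.0 × 4.5857/1.6607 = 14.0 × 2.7612 = 38.6574 m/s

38.7 m/s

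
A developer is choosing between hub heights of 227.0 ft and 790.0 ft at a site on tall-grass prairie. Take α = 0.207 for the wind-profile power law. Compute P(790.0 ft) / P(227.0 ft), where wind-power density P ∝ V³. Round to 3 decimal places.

Speed ratio: V_B/V_A = (z_B/z_A)^α = (790.0/227.0)^0.207 = (3.4802)^0.207 = 1.29453
Power-density ratio: P_B/P_A = (V_B/V_A)³ = (1.29453)³ = 2.16937

2.169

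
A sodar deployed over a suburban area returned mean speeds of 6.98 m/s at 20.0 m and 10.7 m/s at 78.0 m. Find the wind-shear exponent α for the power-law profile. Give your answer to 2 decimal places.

Power law: V₂/V₁ = (z₂/z₁)^α ⇒ α = ln(V₂/V₁) / ln(z₂/z₁)
α = ln(10.7/6.98) / ln(78.0/20.0) = ln(1.5330) / ln(3.9000)
  = 0.42719 / 1.36098 = 0.31389

α ≈ 0.31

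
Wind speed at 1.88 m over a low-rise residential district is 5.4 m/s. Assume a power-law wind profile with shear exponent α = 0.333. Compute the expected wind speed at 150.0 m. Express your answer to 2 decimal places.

23.21 m/s

Power-law profile: V₂ = V₁ · (z₂/z₁)^α
V₂ = 5.4 × (150.0/1.88)^0.333 = 5.4 × (79.7872)^0.333
    = 5.4 × 4.2988 = 23.2133 m/s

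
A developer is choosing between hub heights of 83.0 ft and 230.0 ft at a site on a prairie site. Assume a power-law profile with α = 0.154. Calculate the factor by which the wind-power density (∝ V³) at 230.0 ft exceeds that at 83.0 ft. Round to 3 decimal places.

1.601

Speed ratio: V_B/V_A = (z_B/z_A)^α = (230.0/83.0)^0.154 = (2.7711)^0.154 = 1.16995
Power-density ratio: P_B/P_A = (V_B/V_A)³ = (1.16995)³ = 1.60142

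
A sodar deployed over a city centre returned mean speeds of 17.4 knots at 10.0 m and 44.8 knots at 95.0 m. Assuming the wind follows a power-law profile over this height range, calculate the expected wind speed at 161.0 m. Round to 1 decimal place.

First find α: α = ln(V₂/V₁)/ln(z₂/z₁) = ln(44.8/17.4)/ln(95.0/10.0) = 0.94574/2.25129 = 0.4201
Extrapolate from 95.0 m to 161.0 m: V₃ = 44.8 × (161.0/95.0)^0.4201 = 44.8 × 1.2481 = 55.9140 knots

55.9 knots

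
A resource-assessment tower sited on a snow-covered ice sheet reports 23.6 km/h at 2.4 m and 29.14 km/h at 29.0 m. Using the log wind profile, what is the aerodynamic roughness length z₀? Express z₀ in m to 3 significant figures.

z₀ ≈ 0.0000589 m

Log law: V(z) ∝ ln(z/z₀). With r = V₁/V₂ = 23.6/29.14 = 0.80988,
r · ln(z₂/z₀) = ln(z₁/z₀) ⇒ ln z₀ = (ln z₁ − r·ln z₂)/(1 − r)
ln z₀ = (0.87547 − 0.80988×3.36730) / 0.19012 = -9.7395
z₀ = exp(-9.7395) = 0.00005891 m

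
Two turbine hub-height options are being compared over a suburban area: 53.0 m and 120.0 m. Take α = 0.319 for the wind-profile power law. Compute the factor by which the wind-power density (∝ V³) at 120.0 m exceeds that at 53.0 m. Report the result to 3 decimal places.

Speed ratio: V_B/V_A = (z_B/z_A)^α = (120.0/53.0)^0.319 = (2.2642)^0.319 = 1.29782
Power-density ratio: P_B/P_A = (V_B/V_A)³ = (1.29782)³ = 2.18597

2.186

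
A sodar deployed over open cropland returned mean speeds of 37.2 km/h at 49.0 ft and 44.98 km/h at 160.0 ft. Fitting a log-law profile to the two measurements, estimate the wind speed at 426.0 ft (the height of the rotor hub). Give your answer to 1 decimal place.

51.4 km/h

Log law: V ∝ ln(z/z₀). From the pair, with r = V₁/V₂ = 0.82703,
ln z₀ = (ln z₁ − r·ln z₂)/(1 − r) = (3.8918 − 0.82703×5.0752)/0.17297 = -1.7664 → z₀ = 0.1710 ft
V₃ = V₁ · ln(z₃/z₀)/ln(z₁/z₀) = 37.2 × 7.8208/5.6582 = 51.4182 km/h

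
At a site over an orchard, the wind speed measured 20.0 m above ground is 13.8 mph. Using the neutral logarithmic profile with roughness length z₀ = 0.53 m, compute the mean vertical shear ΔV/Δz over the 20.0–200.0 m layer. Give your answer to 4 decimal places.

Log law: V₂ = V₁ · ln(z₂/z₀)/ln(z₁/z₀) = 13.8 × 5.9332/3.6306 = 22.5522 mph
ΔV/Δz = (22.5522 − 13.8)/(200.0 − 20.0) = 8.7522/180.0000 = 0.04862 mph/m

0.0486 mph/m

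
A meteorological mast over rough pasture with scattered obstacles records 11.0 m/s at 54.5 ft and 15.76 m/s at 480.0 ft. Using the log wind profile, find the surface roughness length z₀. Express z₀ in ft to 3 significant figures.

Log law: V(z) ∝ ln(z/z₀). With r = V₁/V₂ = 11.0/15.76 = 0.69797,
r · ln(z₂/z₀) = ln(z₁/z₀) ⇒ ln z₀ = (ln z₁ − r·ln z₂)/(1 − r)
ln z₀ = (3.99820 − 0.69797×6.17379) / 0.30203 = -1.0294
z₀ = exp(-1.0294) = 0.3572 ft

z₀ ≈ 0.357 ft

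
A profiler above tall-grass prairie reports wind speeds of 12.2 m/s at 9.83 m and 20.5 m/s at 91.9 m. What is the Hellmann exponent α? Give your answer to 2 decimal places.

α ≈ 0.23

Power law: V₂/V₁ = (z₂/z₁)^α ⇒ α = ln(V₂/V₁) / ln(z₂/z₁)
α = ln(20.5/12.2) / ln(91.9/9.83) = ln(1.6803) / ln(9.3489)
  = 0.51899 / 2.23526 = 0.23218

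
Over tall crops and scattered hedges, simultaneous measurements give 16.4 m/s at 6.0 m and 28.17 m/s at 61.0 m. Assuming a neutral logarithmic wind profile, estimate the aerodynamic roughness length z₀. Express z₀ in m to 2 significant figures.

Log law: V(z) ∝ ln(z/z₀). With r = V₁/V₂ = 16.4/28.17 = 0.58218,
r · ln(z₂/z₀) = ln(z₁/z₀) ⇒ ln z₀ = (ln z₁ − r·ln z₂)/(1 − r)
ln z₀ = (1.79176 − 0.58218×4.11087) / 0.41782 = -1.4396
z₀ = exp(-1.4396) = 0.2370 m

z₀ ≈ 0.24 m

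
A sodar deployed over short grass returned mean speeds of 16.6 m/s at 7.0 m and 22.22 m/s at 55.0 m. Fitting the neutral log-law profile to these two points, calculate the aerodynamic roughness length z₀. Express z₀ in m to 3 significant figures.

Log law: V(z) ∝ ln(z/z₀). With r = V₁/V₂ = 16.6/22.22 = 0.74707,
r · ln(z₂/z₀) = ln(z₁/z₀) ⇒ ln z₀ = (ln z₁ − r·ln z₂)/(1 − r)
ln z₀ = (1.94591 − 0.74707×4.00733) / 0.25293 = -4.1430
z₀ = exp(-4.1430) = 0.01588 m

z₀ ≈ 0.0159 m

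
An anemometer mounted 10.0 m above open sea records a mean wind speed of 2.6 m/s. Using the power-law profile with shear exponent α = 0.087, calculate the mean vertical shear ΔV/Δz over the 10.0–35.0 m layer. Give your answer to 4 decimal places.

0.0120 m/s/m

Power law: V₂ = V₁ · (z₂/z₁)^α = 2.6 × (3.5000)^0.087 = 2.8994 m/s
ΔV/Δz = (2.8994 − 2.6)/(35.0 − 10.0) = 0.2994/25.0000 = 0.01198 m/s/m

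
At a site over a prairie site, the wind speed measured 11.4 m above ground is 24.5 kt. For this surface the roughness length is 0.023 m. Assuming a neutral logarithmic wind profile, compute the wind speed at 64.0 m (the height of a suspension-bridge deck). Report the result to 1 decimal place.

Log law: V(z) ∝ ln(z/z₀), so V₂/V₁ = ln(z₂/z₀) / ln(z₁/z₀).
ln(64.0/0.023) = 7.9311, ln(11.4/0.023) = 6.2059
V₂ = 24.5 × 7.9311/6.2059 = 24.5 × 1.2780 = 31.3111 kt

31.3 kt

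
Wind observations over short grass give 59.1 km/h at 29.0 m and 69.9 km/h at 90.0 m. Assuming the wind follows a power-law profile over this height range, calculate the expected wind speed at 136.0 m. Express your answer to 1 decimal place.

First find α: α = ln(V₂/V₁)/ln(z₂/z₁) = ln(69.9/59.1)/ln(90.0/29.0) = 0.16783/1.13251 = 0.1482
Extrapolate from 90.0 m to 136.0 m: V₃ = 69.9 × (136.0/90.0)^0.1482 = 69.9 × 1.0631 = 74.3102 km/h

74.3 km/h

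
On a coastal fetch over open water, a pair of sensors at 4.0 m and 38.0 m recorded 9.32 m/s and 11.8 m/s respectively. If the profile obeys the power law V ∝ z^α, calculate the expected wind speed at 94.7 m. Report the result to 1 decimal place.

13.0 m/s

First find α: α = ln(V₂/V₁)/ln(z₂/z₁) = ln(11.8/9.32)/ln(38.0/4.0) = 0.23594/2.25129 = 0.1048
Extrapolate from 38.0 m to 94.7 m: V₃ = 11.8 × (94.7/38.0)^0.1048 = 11.8 × 1.1004 = 12.9850 m/s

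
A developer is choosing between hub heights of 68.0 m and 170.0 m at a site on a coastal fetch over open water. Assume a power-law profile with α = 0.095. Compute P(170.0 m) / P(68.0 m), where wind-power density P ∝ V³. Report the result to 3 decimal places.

1.298

Speed ratio: V_B/V_A = (z_B/z_A)^α = (170.0/68.0)^0.095 = (2.5000)^0.095 = 1.09095
Power-density ratio: P_B/P_A = (V_B/V_A)³ = (1.09095)³ = 1.29841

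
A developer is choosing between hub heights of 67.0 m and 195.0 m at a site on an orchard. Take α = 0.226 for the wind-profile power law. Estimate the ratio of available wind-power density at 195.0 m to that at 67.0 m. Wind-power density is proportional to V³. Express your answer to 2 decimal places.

2.06

Speed ratio: V_B/V_A = (z_B/z_A)^α = (195.0/67.0)^0.226 = (2.9104)^0.226 = 1.27308
Power-density ratio: P_B/P_A = (V_B/V_A)³ = (1.27308)³ = 2.06331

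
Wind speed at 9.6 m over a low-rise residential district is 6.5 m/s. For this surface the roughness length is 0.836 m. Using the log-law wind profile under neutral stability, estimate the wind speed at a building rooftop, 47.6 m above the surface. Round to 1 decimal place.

Log law: V(z) ∝ ln(z/z₀), so V₂/V₁ = ln(z₂/z₀) / ln(z₁/z₀).
ln(47.6/0.836) = 4.0420, ln(9.6/0.836) = 2.4409
V₂ = 6.5 × 4.0420/2.4409 = 6.5 × 1.6559 = 10.7636 m/s

10.8 m/s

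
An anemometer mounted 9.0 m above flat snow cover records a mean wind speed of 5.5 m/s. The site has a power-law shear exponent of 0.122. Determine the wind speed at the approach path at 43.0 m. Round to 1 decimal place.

6.7 m/s

Power-law profile: V₂ = V₁ · (z₂/z₁)^α
V₂ = 5.5 × (43.0/9.0)^0.122 = 5.5 × (4.7778)^0.122
    = 5.5 × 1.2102 = 6.6562 m/s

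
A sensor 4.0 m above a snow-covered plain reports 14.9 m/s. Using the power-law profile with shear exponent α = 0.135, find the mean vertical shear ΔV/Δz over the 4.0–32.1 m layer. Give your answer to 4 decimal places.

Power law: V₂ = V₁ · (z₂/z₁)^α = 14.9 × (8.0250)^0.135 = 19.7372 m/s
ΔV/Δz = (19.7372 − 14.9)/(32.1 − 4.0) = 4.8372/28.1000 = 0.17214 m/s/m

0.1721 m/s/m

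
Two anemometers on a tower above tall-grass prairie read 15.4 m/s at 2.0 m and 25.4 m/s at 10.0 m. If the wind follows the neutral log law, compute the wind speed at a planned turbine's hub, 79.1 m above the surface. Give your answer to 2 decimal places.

38.25 m/s

Log law: V ∝ ln(z/z₀). From the pair, with r = V₁/V₂ = 0.60630,
ln z₀ = (ln z₁ − r·ln z₂)/(1 − r) = (0.6931 − 0.60630×2.3026)/0.39370 = -1.7854 → z₀ = 0.1677 m
V₃ = V₁ · ln(z₃/z₀)/ln(z₁/z₀) = 15.4 × 6.1561/2.4785 = 38.2500 m/s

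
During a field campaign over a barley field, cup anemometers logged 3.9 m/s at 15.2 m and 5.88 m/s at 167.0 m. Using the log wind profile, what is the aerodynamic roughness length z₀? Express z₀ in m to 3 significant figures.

z₀ ≈ 0.135 m

Log law: V(z) ∝ ln(z/z₀). With r = V₁/V₂ = 3.9/5.88 = 0.66327,
r · ln(z₂/z₀) = ln(z₁/z₀) ⇒ ln z₀ = (ln z₁ − r·ln z₂)/(1 − r)
ln z₀ = (2.72130 − 0.66327×5.11799) / 0.33673 = -1.9995
z₀ = exp(-1.9995) = 0.1354 m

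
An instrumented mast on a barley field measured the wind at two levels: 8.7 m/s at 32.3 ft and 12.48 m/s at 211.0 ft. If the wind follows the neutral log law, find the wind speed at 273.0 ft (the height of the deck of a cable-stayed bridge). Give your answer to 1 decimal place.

Log law: V ∝ ln(z/z₀). From the pair, with r = V₁/V₂ = 0.69712,
ln z₀ = (ln z₁ − r·ln z₂)/(1 − r) = (3.4751 − 0.69712×5.3519)/0.30288 = -0.8445 → z₀ = 0.4298 ft
V₃ = V₁ · ln(z₃/z₀)/ln(z₁/z₀) = 8.7 × 6.4540/4.3196 = 12.9989 m/s

13.0 m/s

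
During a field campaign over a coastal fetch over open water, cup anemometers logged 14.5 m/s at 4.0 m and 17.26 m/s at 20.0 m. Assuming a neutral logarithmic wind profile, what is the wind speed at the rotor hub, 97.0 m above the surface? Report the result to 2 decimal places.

19.97 m/s

Log law: V ∝ ln(z/z₀). From the pair, with r = V₁/V₂ = 0.84009,
ln z₀ = (ln z₁ − r·ln z₂)/(1 − r) = (1.3863 − 0.84009×2.9957)/0.15991 = -7.0691 → z₀ = 0.0008510 m
V₃ = V₁ · ln(z₃/z₀)/ln(z₁/z₀) = 14.5 × 11.6438/8.4554 = 19.9678 m/s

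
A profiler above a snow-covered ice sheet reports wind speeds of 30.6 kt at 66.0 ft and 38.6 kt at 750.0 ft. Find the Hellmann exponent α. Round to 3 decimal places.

α ≈ 0.096

Power law: V₂/V₁ = (z₂/z₁)^α ⇒ α = ln(V₂/V₁) / ln(z₂/z₁)
α = ln(38.6/30.6) / ln(750.0/66.0) = ln(1.2614) / ln(11.3636)
  = 0.23225 / 2.43042 = 0.09556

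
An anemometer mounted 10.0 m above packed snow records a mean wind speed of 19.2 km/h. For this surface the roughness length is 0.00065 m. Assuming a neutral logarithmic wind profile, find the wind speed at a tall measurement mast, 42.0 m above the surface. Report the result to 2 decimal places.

Log law: V(z) ∝ ln(z/z₀), so V₂/V₁ = ln(z₂/z₀) / ln(z₁/z₀).
ln(42.0/0.00065) = 11.0762, ln(10.0/0.00065) = 9.6411
V₂ = 19.2 × 11.0762/9.6411 = 19.2 × 1.1489 = 22.0579 km/h

22.06 km/h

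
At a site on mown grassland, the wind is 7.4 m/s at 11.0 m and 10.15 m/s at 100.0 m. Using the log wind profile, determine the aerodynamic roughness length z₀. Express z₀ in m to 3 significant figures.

Log law: V(z) ∝ ln(z/z₀). With r = V₁/V₂ = 7.4/10.15 = 0.72906,
r · ln(z₂/z₀) = ln(z₁/z₀) ⇒ ln z₀ = (ln z₁ − r·ln z₂)/(1 − r)
ln z₀ = (2.39790 − 0.72906×4.60517) / 0.27094 = -3.5417
z₀ = exp(-3.5417) = 0.02896 m

z₀ ≈ 0.0290 m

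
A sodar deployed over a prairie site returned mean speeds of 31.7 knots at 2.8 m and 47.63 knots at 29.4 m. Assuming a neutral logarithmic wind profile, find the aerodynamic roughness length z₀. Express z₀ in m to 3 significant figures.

Log law: V(z) ∝ ln(z/z₀). With r = V₁/V₂ = 31.7/47.63 = 0.66555,
r · ln(z₂/z₀) = ln(z₁/z₀) ⇒ ln z₀ = (ln z₁ − r·ln z₂)/(1 − r)
ln z₀ = (1.02962 − 0.66555×3.38099) / 0.33445 = -3.6495
z₀ = exp(-3.6495) = 0.02600 m

z₀ ≈ 0.0260 m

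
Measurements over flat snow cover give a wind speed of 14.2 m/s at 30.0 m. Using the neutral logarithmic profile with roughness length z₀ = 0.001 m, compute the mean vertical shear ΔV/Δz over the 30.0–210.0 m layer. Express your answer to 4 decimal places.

Log law: V₂ = V₁ · ln(z₂/z₀)/ln(z₁/z₀) = 14.2 × 12.2549/10.3090 = 16.8804 m/s
ΔV/Δz = (16.8804 − 14.2)/(210.0 − 30.0) = 2.6804/180.0000 = 0.01489 m/s/m

0.0149 m/s/m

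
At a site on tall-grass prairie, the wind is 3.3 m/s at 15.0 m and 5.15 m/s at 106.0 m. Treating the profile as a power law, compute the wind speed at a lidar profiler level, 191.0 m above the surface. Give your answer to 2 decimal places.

First find α: α = ln(V₂/V₁)/ln(z₂/z₁) = ln(5.15/3.3)/ln(106.0/15.0) = 0.44507/1.95539 = 0.2276
Extrapolate from 106.0 m to 191.0 m: V₃ = 5.15 × (191.0/106.0)^0.2276 = 5.15 × 1.1434 = 5.8886 m/s

5.89 m/s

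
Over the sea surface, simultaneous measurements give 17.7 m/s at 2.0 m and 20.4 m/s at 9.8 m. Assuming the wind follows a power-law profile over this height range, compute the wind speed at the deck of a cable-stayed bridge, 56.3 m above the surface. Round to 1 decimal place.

23.8 m/s

First find α: α = ln(V₂/V₁)/ln(z₂/z₁) = ln(20.4/17.7)/ln(9.8/2.0) = 0.14197/1.58924 = 0.0893
Extrapolate from 9.8 m to 56.3 m: V₃ = 20.4 × (56.3/9.8)^0.0893 = 20.4 × 1.1690 = 23.8484 m/s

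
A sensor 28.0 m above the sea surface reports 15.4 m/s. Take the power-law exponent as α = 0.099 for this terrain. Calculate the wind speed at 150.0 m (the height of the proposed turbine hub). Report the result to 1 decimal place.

Power-law profile: V₂ = V₁ · (z₂/z₁)^α
V₂ = 15.4 × (150.0/28.0)^0.099 = 15.4 × (5.3571)^0.099
    = 15.4 × 1.1808 = 18.1838 m/s

18.2 m/s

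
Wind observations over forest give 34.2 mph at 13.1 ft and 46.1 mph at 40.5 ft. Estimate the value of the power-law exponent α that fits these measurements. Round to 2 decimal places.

Power law: V₂/V₁ = (z₂/z₁)^α ⇒ α = ln(V₂/V₁) / ln(z₂/z₁)
α = ln(46.1/34.2) / ln(40.5/13.1) = ln(1.3480) / ln(3.0916)
  = 0.29859 / 1.12869 = 0.26454

α ≈ 0.26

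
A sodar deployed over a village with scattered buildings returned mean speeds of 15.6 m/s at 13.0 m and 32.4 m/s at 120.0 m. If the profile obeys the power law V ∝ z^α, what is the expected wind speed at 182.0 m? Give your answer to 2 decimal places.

37.16 m/s

First find α: α = ln(V₂/V₁)/ln(z₂/z₁) = ln(32.4/15.6)/ln(120.0/13.0) = 0.73089/2.22254 = 0.3289
Extrapolate from 120.0 m to 182.0 m: V₃ = 32.4 × (182.0/120.0)^0.3289 = 32.4 × 1.1468 = 37.1562 m/s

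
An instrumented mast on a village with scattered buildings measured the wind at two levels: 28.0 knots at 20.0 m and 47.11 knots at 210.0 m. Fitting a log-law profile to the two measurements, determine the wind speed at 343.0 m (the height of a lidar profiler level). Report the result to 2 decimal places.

Log law: V ∝ ln(z/z₀). From the pair, with r = V₁/V₂ = 0.59435,
ln z₀ = (ln z₁ − r·ln z₂)/(1 − r) = (2.9957 − 0.59435×5.3471)/0.40565 = -0.4495 → z₀ = 0.6379 m
V₃ = V₁ · ln(z₃/z₀)/ln(z₁/z₀) = 28.0 × 6.2872/3.4452 = 51.0974 knots

51.10 knots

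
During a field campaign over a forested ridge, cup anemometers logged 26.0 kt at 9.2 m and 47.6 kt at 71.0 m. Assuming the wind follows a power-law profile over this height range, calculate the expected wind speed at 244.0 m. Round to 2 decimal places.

68.59 kt

First find α: α = ln(V₂/V₁)/ln(z₂/z₁) = ln(47.6/26.0)/ln(71.0/9.2) = 0.60474/2.04348 = 0.2959
Extrapolate from 71.0 m to 244.0 m: V₃ = 47.6 × (244.0/71.0)^0.2959 = 47.6 × 1.4410 = 68.5910 kt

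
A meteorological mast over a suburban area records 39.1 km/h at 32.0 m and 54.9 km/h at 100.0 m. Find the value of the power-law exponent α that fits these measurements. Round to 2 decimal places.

Power law: V₂/V₁ = (z₂/z₁)^α ⇒ α = ln(V₂/V₁) / ln(z₂/z₁)
α = ln(54.9/39.1) / ln(100.0/32.0) = ln(1.4041) / ln(3.1250)
  = 0.33939 / 1.13943 = 0.29786

α ≈ 0.30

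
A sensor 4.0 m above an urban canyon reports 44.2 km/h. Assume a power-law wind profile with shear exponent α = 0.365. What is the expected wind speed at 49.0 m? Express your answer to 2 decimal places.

110.30 km/h

Power-law profile: V₂ = V₁ · (z₂/z₁)^α
V₂ = 44.2 × (49.0/4.0)^0.365 = 44.2 × (12.2500)^0.365
    = 44.2 × 2.4956 = 110.3042 km/h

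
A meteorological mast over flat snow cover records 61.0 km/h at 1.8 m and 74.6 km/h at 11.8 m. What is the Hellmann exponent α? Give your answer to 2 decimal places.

Power law: V₂/V₁ = (z₂/z₁)^α ⇒ α = ln(V₂/V₁) / ln(z₂/z₁)
α = ln(74.6/61.0) / ln(11.8/1.8) = ln(1.2230) / ln(6.5556)
  = 0.20127 / 1.88031 = 0.10704

α ≈ 0.11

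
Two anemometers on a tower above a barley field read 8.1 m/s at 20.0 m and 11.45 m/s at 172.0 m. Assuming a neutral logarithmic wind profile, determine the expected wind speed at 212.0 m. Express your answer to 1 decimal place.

Log law: V ∝ ln(z/z₀). From the pair, with r = V₁/V₂ = 0.70742,
ln z₀ = (ln z₁ − r·ln z₂)/(1 − r) = (2.9957 − 0.70742×5.1475)/0.29258 = -2.2070 → z₀ = 0.1100 m
V₃ = V₁ · ln(z₃/z₀)/ln(z₁/z₀) = 8.1 × 7.5636/5.2028 = 11.7755 m/s

11.8 m/s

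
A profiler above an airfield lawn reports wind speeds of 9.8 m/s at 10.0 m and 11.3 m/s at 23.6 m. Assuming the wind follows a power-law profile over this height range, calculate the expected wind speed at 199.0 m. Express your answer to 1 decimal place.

16.1 m/s

First find α: α = ln(V₂/V₁)/ln(z₂/z₁) = ln(11.3/9.8)/ln(23.6/10.0) = 0.14242/0.85866 = 0.1659
Extrapolate from 23.6 m to 199.0 m: V₃ = 11.3 × (199.0/23.6)^0.1659 = 11.3 × 1.4242 = 16.0938 m/s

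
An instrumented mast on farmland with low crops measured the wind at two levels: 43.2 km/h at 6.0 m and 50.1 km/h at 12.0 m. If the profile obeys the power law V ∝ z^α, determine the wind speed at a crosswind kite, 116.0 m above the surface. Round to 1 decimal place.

First find α: α = ln(V₂/V₁)/ln(z₂/z₁) = ln(50.1/43.2)/ln(12.0/6.0) = 0.14818/0.69315 = 0.2138
Extrapolate from 12.0 m to 116.0 m: V₃ = 50.1 × (116.0/12.0)^0.2138 = 50.1 × 1.6242 = 81.3710 km/h

81.4 km/h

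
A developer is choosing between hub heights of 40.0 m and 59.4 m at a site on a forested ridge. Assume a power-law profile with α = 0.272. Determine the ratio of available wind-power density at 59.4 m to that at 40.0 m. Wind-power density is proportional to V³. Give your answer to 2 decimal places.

Speed ratio: V_B/V_A = (z_B/z_A)^α = (59.4/40.0)^0.272 = (1.4850)^0.272 = 1.11355
Power-density ratio: P_B/P_A = (V_B/V_A)³ = (1.11355)³ = 1.38079

1.38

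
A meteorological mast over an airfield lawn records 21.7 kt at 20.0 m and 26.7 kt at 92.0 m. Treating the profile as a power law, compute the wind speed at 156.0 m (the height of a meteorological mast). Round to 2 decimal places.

First find α: α = ln(V₂/V₁)/ln(z₂/z₁) = ln(26.7/21.7)/ln(92.0/20.0) = 0.20735/1.52606 = 0.1359
Extrapolate from 92.0 m to 156.0 m: V₃ = 26.7 × (156.0/92.0)^0.1359 = 26.7 × 1.0744 = 28.6861 kt

28.69 kt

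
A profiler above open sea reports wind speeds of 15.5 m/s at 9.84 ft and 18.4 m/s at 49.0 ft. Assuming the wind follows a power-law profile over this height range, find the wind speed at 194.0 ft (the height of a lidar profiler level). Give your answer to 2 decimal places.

21.31 m/s

First find α: α = ln(V₂/V₁)/ln(z₂/z₁) = ln(18.4/15.5)/ln(49.0/9.84) = 0.17151/1.60536 = 0.1068
Extrapolate from 49.0 ft to 194.0 ft: V₃ = 18.4 × (194.0/49.0)^0.1068 = 18.4 × 1.1584 = 21.3139 m/s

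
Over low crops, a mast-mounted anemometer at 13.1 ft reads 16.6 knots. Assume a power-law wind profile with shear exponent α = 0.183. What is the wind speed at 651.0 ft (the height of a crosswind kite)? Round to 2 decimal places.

Power-law profile: V₂ = V₁ · (z₂/z₁)^α
V₂ = 16.6 × (651.0/13.1)^0.183 = 16.6 × (49.6947)^0.183
    = 16.6 × 2.0437 = 33.9260 knots

33.93 knots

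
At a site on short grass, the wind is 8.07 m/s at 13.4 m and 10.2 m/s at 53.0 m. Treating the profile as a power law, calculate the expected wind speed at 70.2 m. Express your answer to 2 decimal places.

First find α: α = ln(V₂/V₁)/ln(z₂/z₁) = ln(10.2/8.07)/ln(53.0/13.4) = 0.23423/1.37504 = 0.1703
Extrapolate from 53.0 m to 70.2 m: V₃ = 10.2 × (70.2/53.0)^0.1703 = 10.2 × 1.0490 = 10.7002 m/s

10.70 m/s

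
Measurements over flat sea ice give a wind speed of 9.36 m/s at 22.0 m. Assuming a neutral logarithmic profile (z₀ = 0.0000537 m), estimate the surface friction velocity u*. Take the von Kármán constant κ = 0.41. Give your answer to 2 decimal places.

u* ≈ 0.30 m/s

Log law: V(z) = (u*/κ) · ln(z/z₀) ⇒ u* = κ · V / ln(z/z₀)
u* = 0.41 × 9.36 / ln(22.0/0.0000537) = 0.41 × 9.36 / 12.9231
   = 3.8376 / 12.9231 = 0.2970 m/s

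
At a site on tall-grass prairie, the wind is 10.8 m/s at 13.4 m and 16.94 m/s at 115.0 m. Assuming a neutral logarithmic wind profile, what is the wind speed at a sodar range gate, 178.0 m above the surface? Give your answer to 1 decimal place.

18.2 m/s

Log law: V ∝ ln(z/z₀). From the pair, with r = V₁/V₂ = 0.63754,
ln z₀ = (ln z₁ − r·ln z₂)/(1 − r) = (2.5953 − 0.63754×4.7449)/0.36246 = -1.1859 → z₀ = 0.3055 m
V₃ = V₁ · ln(z₃/z₀)/ln(z₁/z₀) = 10.8 × 6.3677/3.7812 = 18.1878 m/s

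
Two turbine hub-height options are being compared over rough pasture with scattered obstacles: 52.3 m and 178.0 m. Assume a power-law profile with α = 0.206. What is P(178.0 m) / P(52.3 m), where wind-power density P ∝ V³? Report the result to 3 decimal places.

2.132

Speed ratio: V_B/V_A = (z_B/z_A)^α = (178.0/52.3)^0.206 = (3.4034)^0.206 = 1.28699
Power-density ratio: P_B/P_A = (V_B/V_A)³ = (1.28699)³ = 2.13170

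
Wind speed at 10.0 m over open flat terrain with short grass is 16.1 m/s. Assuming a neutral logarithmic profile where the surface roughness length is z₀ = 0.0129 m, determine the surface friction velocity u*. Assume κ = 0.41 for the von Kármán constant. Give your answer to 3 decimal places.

Log law: V(z) = (u*/κ) · ln(z/z₀) ⇒ u* = κ · V / ln(z/z₀)
u* = 0.41 × 16.1 / ln(10.0/0.0129) = 0.41 × 16.1 / 6.6531
   = 6.6010 / 6.6531 = 0.9922 m/s

u* ≈ 0.992 m/s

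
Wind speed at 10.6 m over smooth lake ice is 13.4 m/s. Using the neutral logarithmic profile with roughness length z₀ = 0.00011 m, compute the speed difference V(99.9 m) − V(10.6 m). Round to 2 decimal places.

Log law: V₂ = V₁ · ln(z₂/z₀)/ln(z₁/z₀) = 13.4 × 13.7192/11.4759 = 16.0194 m/s
ΔV = 16.0194 − 13.4 = 2.6194 m/s

2.62 m/s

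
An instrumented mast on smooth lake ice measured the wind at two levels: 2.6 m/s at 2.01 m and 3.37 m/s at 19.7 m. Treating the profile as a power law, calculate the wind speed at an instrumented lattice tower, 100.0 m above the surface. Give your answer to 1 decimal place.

4.1 m/s

First find α: α = ln(V₂/V₁)/ln(z₂/z₁) = ln(3.37/2.6)/ln(19.7/2.01) = 0.25940/2.28248 = 0.1136
Extrapolate from 19.7 m to 100.0 m: V₃ = 3.37 × (100.0/19.7)^0.1136 = 3.37 × 1.2028 = 4.0533 m/s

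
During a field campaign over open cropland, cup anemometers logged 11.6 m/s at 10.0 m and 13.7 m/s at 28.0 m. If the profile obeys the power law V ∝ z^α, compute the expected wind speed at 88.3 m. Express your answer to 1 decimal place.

16.5 m/s

First find α: α = ln(V₂/V₁)/ln(z₂/z₁) = ln(13.7/11.6)/ln(28.0/10.0) = 0.16639/1.02962 = 0.1616
Extrapolate from 28.0 m to 88.3 m: V₃ = 13.7 × (88.3/28.0)^0.1616 = 13.7 × 1.2040 = 16.4941 m/s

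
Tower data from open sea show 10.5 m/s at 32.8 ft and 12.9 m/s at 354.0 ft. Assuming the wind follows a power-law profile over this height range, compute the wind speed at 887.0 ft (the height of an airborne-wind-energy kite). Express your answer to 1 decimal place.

14.0 m/s

First find α: α = ln(V₂/V₁)/ln(z₂/z₁) = ln(12.9/10.5)/ln(354.0/32.8) = 0.20585/2.37887 = 0.0865
Extrapolate from 354.0 ft to 887.0 ft: V₃ = 12.9 × (887.0/354.0)^0.0865 = 12.9 × 1.0827 = 13.9672 m/s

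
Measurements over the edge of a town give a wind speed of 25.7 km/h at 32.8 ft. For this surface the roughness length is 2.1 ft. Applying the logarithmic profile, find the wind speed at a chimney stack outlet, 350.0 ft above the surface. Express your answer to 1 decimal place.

47.8 km/h

Log law: V(z) ∝ ln(z/z₀), so V₂/V₁ = ln(z₂/z₀) / ln(z₁/z₀).
ln(350.0/2.1) = 5.1160, ln(32.8/2.1) = 2.7485
V₂ = 25.7 × 5.1160/2.7485 = 25.7 × 1.8614 = 47.8376 km/h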